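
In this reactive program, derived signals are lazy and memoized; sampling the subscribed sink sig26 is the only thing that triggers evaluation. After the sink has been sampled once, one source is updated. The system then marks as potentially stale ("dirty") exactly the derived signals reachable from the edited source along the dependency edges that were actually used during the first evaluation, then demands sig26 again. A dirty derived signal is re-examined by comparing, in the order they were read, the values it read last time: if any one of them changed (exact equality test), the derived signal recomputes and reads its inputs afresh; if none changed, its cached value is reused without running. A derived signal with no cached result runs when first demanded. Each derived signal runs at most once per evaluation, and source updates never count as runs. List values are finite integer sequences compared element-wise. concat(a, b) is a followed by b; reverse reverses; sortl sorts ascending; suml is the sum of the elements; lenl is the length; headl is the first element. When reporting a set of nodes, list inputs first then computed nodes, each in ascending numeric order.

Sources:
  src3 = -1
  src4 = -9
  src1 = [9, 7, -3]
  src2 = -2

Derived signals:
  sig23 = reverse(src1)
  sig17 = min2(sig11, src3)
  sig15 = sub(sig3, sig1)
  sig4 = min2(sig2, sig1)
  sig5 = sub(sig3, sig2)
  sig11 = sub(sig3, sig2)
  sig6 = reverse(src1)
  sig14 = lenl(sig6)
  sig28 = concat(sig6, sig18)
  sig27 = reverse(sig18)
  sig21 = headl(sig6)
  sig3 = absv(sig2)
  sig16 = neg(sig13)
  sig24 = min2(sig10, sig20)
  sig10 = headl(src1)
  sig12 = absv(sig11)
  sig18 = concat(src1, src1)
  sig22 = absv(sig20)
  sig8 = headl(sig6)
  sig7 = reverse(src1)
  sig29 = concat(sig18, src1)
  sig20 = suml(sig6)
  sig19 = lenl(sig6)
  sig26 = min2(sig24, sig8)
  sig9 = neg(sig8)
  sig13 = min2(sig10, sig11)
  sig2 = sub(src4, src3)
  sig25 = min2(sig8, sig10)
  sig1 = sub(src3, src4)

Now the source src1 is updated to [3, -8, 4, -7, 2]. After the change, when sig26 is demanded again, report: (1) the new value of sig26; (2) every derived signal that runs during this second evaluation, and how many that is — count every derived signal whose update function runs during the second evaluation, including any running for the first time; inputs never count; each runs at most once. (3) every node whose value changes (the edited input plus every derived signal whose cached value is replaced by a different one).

Demanding sig26 again yields -6.
6 derived signals run: sig6, sig8, sig10, sig20, sig24, sig26.
The nodes whose values change: src1, sig6, sig8, sig10, sig20, sig24, sig26.

First demand of the output computes:
  sig6 = reverse([9, 7, -3]) = [-3, 7, 9]
  sig8 = headl([-3, 7, 9]) = -3
  sig10 = headl([9, 7, -3]) = 9
  sig20 = suml([-3, 7, 9]) = 13
  sig24 = min2(9, 13) = 9
  sig26 = min2(9, -3) = -3

After the edit, cleaning proceeds:
  sig6: a read changed (src1 [9, 7, -3]->[3, -8, 4, -7, 2]) — executes, giving [2, -7, 4, -8, 3].
  sig8: a read changed (sig6 [-3, 7, 9]->[2, -7, 4, -8, 3]) — executes, giving 2.
  sig10: a read changed (src1 [9, 7, -3]->[3, -8, 4, -7, 2]) — executes, giving 3.
  sig20: a read changed (sig6 [-3, 7, 9]->[2, -7, 4, -8, 3]) — executes, giving -6.
  sig24: a read changed (sig10 9->3; sig20 13->-6) — executes, giving -6.
  sig26: a read changed (sig24 9->-6; sig8 -3->2) — executes, giving -6.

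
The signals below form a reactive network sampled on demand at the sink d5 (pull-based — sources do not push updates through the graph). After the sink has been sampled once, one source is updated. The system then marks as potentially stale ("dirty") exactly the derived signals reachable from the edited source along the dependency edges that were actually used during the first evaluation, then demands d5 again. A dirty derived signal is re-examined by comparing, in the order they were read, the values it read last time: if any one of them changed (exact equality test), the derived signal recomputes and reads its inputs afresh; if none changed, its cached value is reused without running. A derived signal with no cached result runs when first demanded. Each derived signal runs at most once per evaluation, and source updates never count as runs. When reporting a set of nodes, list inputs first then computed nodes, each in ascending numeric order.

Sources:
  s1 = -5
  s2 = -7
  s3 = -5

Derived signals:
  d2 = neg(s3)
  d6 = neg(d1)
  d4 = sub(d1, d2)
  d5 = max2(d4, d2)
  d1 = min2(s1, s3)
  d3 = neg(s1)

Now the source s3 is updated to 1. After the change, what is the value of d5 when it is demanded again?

d5 now evaluates to -1.

Initial pass — values computed on the first demand:
  d1 = min2(-5, -5) = -5
  d2 = neg(-5) = 5
  d4 = sub(-5, 5) = -10
  d5 = max2(-10, 5) = 5

Second demand — change propagation:
  d1: re-runs because s3 -5->1; new result -5 (unchanged).
  d2: re-runs because s3 -5->1; new result -1.
  d4: re-runs because d2 5->-1; new result -4.
  d5: re-runs because d4 -10->-4; d2 5->-1; new result -1.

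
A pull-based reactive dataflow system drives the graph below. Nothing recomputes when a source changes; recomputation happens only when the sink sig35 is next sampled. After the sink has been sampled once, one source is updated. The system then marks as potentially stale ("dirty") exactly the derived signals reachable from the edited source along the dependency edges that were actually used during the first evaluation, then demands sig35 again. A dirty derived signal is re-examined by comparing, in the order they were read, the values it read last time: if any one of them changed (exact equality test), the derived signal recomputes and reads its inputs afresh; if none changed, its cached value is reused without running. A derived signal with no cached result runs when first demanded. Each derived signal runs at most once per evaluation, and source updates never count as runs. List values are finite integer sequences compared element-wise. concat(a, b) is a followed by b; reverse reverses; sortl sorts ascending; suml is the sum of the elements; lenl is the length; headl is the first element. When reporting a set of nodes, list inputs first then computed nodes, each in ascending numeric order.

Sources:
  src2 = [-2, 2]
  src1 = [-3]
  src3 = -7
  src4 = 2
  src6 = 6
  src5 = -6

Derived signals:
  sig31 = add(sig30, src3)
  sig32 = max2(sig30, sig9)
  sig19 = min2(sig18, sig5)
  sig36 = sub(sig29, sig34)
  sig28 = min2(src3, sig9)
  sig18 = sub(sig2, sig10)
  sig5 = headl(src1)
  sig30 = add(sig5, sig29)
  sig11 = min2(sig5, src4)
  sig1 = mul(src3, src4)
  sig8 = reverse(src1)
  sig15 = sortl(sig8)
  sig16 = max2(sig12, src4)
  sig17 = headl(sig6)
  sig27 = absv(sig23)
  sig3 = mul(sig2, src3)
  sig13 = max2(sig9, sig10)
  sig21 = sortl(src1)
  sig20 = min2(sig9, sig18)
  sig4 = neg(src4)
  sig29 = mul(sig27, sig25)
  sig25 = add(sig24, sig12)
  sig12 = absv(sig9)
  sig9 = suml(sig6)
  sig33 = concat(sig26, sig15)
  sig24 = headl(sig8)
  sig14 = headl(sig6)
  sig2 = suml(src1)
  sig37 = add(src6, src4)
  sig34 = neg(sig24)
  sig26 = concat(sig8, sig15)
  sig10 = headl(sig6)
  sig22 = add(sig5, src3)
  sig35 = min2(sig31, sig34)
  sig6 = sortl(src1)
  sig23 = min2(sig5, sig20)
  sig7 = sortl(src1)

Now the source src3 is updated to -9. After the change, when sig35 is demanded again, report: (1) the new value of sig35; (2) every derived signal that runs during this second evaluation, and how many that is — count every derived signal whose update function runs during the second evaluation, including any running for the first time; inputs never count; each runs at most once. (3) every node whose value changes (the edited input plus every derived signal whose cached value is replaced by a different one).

New value of sig35: -12.
Derived signals that run: sig31, sig35 — 2 in total.
Values that change: src3, sig31, sig35.

First evaluation (everything demanded from the output):
  sig2 = suml([-3]) = -3
  sig5 = headl([-3]) = -3
  sig6 = sortl([-3]) = [-3]
  sig8 = reverse([-3]) = [-3]
  sig9 = suml([-3]) = -3
  sig10 = headl([-3]) = -3
  sig12 = absv(-3) = 3
  sig18 = sub(-3, -3) = 0
  sig20 = min2(-3, 0) = -3
  sig23 = min2(-3, -3) = -3
  sig24 = headl([-3]) = -3
  sig25 = add(-3, 3) = 0
  sig27 = absv(-3) = 3
  sig29 = mul(3, 0) = 0
  sig30 = add(-3, 0) = -3
  sig31 = add(-3, -7) = -10
  sig34 = neg(-3) = 3
  sig35 = min2(-10, 3) = -10

Propagation after the edit:
  sig31: runs — src3 -7->-9; result -12.
  sig35: runs — sig31 -10->-12; result -12.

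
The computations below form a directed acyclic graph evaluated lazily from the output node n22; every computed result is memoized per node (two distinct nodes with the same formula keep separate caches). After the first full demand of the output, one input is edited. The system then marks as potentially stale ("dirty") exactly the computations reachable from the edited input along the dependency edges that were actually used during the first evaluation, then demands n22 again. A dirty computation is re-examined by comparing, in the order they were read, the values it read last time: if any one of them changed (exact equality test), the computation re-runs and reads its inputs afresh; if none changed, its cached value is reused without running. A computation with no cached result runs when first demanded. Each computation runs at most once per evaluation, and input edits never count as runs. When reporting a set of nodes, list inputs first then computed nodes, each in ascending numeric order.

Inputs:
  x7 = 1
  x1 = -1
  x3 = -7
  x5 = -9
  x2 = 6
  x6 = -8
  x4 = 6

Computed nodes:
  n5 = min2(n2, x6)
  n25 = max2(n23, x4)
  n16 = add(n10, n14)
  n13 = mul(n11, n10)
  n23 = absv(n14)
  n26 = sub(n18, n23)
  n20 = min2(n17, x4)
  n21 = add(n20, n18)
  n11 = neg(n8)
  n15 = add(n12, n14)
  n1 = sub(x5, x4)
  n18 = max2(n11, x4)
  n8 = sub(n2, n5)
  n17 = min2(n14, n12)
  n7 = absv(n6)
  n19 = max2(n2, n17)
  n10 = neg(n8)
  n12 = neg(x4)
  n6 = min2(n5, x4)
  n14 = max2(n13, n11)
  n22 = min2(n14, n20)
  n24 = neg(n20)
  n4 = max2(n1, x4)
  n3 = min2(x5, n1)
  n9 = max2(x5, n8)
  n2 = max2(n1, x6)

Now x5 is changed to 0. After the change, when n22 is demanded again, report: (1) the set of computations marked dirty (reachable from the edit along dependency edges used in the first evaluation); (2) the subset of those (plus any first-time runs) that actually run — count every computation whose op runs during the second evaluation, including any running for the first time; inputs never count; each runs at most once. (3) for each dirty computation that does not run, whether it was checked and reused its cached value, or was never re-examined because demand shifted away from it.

First demand of the output computes:
  n1 = sub(-9, 6) = -15
  n2 = max2(-15, -8) = -8
  n5 = min2(-8, -8) = -8
  n8 = sub(-8, -8) = 0
  n10 = neg(0) = 0
  n11 = neg(0) = 0
  n12 = neg(6) = -6
  n13 = mul(0, 0) = 0
  n14 = max2(0, 0) = 0
  n17 = min2(0, -6) = -6
  n20 = min2(-6, 6) = -6
  n22 = min2(0, -6) = -6

After the edit, cleaning proceeds:
  n1: a read changed (x5 -9->0) — executes, giving -6.
  n2: a read changed (n1 -15->-6) — executes, giving -6.
  n5: a read changed (n2 -8->-6) — executes, giving -8 — identical to its old value.
  n8: a read changed (n2 -8->-6) — executes, giving 2.
  n10: a read changed (n8 0->2) — executes, giving -2.
  n11: a read changed (n8 0->2) — executes, giving -2.
  n13: a read changed (n11 0->-2; n10 0->-2) — executes, giving 4.
  n14: a read changed (n13 0->4; n11 0->-2) — executes, giving 4.
  n17: a read changed (n14 0->4) — executes, giving -6 — identical to its old value.
  n20: dirty, but its reads are unchanged (n17 unchanged, x4 unchanged); cached -6 stands.
  n22: a read changed (n14 0->4) — executes, giving -6 — identical to its old value.

Note where the cutoff bites: n20 is checked, finds nothing changed, and keeps its cache.

The edit dirties: n1, n2, n5, n8, n10, n11, n13, n14, n17, n20, n22.
10 computations run: n1, n2, n5, n8, n10, n11, n13, n14, n17, n22.
Cache hits after checking: n20.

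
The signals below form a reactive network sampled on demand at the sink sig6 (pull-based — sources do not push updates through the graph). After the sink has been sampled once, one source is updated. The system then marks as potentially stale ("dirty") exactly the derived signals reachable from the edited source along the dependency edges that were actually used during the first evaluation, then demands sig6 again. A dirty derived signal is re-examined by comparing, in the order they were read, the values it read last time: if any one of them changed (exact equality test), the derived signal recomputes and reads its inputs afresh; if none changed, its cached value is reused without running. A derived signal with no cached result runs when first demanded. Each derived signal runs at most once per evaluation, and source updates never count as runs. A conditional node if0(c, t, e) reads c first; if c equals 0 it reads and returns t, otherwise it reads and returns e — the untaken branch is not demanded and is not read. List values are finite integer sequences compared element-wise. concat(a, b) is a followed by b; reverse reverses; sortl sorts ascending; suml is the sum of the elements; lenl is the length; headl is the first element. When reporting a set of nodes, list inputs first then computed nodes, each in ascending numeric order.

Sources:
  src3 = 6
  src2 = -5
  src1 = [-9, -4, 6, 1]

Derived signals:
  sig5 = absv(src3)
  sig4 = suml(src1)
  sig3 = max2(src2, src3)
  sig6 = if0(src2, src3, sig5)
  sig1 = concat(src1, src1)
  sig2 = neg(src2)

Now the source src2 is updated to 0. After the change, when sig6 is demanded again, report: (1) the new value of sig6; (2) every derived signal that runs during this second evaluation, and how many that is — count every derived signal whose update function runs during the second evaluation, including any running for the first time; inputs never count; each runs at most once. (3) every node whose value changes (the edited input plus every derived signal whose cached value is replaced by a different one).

Initial pass — values computed on the first demand:
  sig5 = absv(6) = 6
  sig6 = if0(src2=-5 -> else branch sig5) = 6

Second demand — change propagation:
  sig6: re-runs because src2 -5->0; new result 6 (unchanged).

sig6 now evaluates to 6.
Run set: sig6 (1 run).
Changed values: src2.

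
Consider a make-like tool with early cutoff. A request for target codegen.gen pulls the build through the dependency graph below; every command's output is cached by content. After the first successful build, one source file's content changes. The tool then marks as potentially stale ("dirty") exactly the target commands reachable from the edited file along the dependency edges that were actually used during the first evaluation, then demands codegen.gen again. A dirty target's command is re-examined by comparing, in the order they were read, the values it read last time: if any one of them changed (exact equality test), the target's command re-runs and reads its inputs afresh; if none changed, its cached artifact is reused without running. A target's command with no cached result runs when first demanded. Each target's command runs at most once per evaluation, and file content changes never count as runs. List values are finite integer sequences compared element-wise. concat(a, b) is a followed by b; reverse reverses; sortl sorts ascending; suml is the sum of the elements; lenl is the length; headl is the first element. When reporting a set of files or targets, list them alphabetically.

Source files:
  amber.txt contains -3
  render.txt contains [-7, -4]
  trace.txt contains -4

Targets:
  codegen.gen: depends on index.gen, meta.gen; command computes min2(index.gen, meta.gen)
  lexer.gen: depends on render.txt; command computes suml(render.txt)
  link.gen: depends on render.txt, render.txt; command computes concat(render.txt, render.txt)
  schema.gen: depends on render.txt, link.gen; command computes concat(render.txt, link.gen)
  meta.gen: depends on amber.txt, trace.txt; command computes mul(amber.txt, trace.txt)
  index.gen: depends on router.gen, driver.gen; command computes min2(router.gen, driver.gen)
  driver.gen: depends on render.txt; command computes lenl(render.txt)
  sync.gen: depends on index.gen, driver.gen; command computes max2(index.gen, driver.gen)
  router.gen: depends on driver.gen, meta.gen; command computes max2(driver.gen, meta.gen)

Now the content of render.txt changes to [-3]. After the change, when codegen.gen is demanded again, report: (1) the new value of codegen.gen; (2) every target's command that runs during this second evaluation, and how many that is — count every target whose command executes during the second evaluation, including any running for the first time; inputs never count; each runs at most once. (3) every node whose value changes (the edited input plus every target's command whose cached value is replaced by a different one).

Demanding codegen.gen again yields 1.
4 target commands run: codegen.gen, driver.gen, index.gen, router.gen.
The nodes whose values change: codegen.gen, driver.gen, index.gen, render.txt.

First demand of the output computes:
  driver.gen = lenl([-7, -4]) = 2
  meta.gen = mul(-3, -4) = 12
  router.gen = max2(2, 12) = 12
  index.gen = min2(12, 2) = 2
  codegen.gen = min2(2, 12) = 2

After the edit, cleaning proceeds:
  driver.gen: a read changed (render.txt [-7, -4]->[-3]) — executes, giving 1.
  router.gen: a read changed (driver.gen 2->1) — executes, giving 12 — identical to its old value.
  index.gen: a read changed (driver.gen 2->1) — executes, giving 1.
  codegen.gen: a read changed (index.gen 2->1) — executes, giving 1.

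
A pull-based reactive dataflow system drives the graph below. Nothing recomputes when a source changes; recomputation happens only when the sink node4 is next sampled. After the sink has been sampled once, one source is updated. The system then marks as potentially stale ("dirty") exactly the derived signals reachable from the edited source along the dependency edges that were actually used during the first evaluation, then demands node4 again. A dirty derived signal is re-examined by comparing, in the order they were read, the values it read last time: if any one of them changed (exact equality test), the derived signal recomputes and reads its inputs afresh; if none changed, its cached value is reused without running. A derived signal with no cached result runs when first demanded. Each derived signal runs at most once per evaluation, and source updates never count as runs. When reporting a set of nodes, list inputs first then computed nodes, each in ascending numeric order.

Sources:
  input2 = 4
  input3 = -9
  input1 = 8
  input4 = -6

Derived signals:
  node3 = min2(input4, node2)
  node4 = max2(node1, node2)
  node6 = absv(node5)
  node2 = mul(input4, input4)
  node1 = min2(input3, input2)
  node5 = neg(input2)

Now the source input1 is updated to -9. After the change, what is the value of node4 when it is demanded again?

New value of node4: 36.
Key observation: input1 is never demanded by the output, so the edit triggers no recomputation at all.

First evaluation (everything demanded from the output):
  node1 = min2(-9, 4) = -9
  node2 = mul(-6, -6) = 36
  node4 = max2(-9, 36) = 36

Propagation after the edit:
  input1 feeds no computation that the output demands — nothing is marked dirty and nothing runs.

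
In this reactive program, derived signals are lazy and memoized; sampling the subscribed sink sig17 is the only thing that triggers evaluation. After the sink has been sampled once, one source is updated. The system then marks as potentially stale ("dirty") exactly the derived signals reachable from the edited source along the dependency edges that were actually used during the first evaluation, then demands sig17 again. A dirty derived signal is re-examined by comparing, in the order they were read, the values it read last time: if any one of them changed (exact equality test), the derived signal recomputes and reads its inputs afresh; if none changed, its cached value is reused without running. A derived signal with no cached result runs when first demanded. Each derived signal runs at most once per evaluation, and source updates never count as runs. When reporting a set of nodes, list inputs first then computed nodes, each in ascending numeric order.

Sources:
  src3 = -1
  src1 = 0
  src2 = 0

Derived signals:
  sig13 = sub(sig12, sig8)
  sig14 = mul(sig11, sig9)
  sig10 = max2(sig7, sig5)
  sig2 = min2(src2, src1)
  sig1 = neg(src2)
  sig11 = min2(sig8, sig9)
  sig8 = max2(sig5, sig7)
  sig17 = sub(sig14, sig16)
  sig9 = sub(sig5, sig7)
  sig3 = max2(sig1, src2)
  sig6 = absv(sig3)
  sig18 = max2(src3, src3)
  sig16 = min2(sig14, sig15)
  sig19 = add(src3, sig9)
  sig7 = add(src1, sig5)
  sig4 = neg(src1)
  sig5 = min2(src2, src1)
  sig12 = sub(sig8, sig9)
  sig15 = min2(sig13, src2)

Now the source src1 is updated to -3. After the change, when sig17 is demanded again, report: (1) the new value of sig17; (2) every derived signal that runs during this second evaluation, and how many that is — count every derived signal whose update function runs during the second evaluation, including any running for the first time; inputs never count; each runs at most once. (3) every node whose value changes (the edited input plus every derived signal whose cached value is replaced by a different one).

Demanding sig17 again yields 0.
11 derived signals run: sig5, sig7, sig8, sig9, sig11, sig12, sig13, sig14, sig15, sig16, sig17.
The nodes whose values change: src1, sig5, sig7, sig8, sig9, sig11, sig12, sig13, sig14, sig15, sig16.

First demand of the output computes:
  sig5 = min2(0, 0) = 0
  sig7 = add(0, 0) = 0
  sig8 = max2(0, 0) = 0
  sig9 = sub(0, 0) = 0
  sig11 = min2(0, 0) = 0
  sig12 = sub(0, 0) = 0
  sig13 = sub(0, 0) = 0
  sig14 = mul(0, 0) = 0
  sig15 = min2(0, 0) = 0
  sig16 = min2(0, 0) = 0
  sig17 = sub(0, 0) = 0

After the edit, cleaning proceeds:
  sig5: a read changed (src1 0->-3) — executes, giving -3.
  sig7: a read changed (src1 0->-3; sig5 0->-3) — executes, giving -6.
  sig8: a read changed (sig5 0->-3; sig7 0->-6) — executes, giving -3.
  sig9: a read changed (sig5 0->-3; sig7 0->-6) — executes, giving 3.
  sig11: a read changed (sig8 0->-3; sig9 0->3) — executes, giving -3.
  sig12: a read changed (sig8 0->-3; sig9 0->3) — executes, giving -6.
  sig13: a read changed (sig12 0->-6; sig8 0->-3) — executes, giving -3.
  sig14: a read changed (sig11 0->-3; sig9 0->3) — executes, giving -9.
  sig15: a read changed (sig13 0->-3) — executes, giving -3.
  sig16: a read changed (sig14 0->-9; sig15 0->-3) — executes, giving -9.
  sig17: a read changed (sig14 0->-9; sig16 0->-9) — executes, giving 0 — identical to its old value.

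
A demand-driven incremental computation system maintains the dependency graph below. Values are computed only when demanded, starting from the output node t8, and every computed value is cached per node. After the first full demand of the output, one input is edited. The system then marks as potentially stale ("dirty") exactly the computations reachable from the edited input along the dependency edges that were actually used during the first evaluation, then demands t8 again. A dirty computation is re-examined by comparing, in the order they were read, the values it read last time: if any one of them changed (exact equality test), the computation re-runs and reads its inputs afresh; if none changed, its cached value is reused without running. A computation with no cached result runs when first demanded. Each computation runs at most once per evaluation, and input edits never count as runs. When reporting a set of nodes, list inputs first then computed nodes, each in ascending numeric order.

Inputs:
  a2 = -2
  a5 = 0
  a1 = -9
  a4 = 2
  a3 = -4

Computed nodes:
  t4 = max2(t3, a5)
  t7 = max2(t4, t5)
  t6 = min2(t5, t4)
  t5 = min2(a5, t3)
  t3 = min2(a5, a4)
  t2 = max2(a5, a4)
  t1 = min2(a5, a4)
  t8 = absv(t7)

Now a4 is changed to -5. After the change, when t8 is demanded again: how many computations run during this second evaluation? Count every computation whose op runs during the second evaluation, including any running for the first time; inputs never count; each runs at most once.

Computations that run: t3, t4, t5, t7 — 4 in total.
Key observation: the cutoff stops propagation at t8 — its inputs' values are unchanged, so it reuses its cache.

First evaluation (everything demanded from the output):
  t3 = min2(0, 2) = 0
  t4 = max2(0, 0) = 0
  t5 = min2(0, 0) = 0
  t7 = max2(0, 0) = 0
  t8 = absv(0) = 0

Propagation after the edit:
  t3: runs — a4 2->-5; result -5.
  t4: runs — t3 0->-5; result 0 (same value as before).
  t5: runs — t3 0->-5; result -5.
  t7: runs — t5 0->-5; result 0 (same value as before).
  t8: checked — values it read are unchanged (t7 unchanged); reused cached 0 without running.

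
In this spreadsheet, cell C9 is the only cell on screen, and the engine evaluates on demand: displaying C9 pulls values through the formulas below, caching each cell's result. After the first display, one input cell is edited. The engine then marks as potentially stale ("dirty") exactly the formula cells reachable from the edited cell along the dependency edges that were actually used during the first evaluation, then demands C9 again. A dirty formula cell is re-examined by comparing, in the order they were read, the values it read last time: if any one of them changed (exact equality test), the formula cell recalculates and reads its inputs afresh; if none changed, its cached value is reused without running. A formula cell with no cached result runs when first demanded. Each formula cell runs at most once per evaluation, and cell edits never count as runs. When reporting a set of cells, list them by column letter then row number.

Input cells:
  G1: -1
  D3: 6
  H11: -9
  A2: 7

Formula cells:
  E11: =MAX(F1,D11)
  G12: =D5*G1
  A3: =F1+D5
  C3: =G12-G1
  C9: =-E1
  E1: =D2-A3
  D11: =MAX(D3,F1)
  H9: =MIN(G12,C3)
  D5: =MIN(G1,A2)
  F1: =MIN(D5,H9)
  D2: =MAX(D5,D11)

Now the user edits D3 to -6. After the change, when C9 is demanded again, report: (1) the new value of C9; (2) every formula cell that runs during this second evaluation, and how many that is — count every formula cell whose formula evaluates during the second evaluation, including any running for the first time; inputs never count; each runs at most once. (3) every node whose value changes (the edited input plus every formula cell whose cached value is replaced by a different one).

C9 now evaluates to -1.
Run set: C9, D2, D11, E1 (4 run).
Changed values: C9, D2, D3, D11, E1.

Initial pass — values computed on the first demand:
  D5 = MIN(-1, 7) = -1
  G12 = -1 * -1 = 1
  C3 = 1 - -1 = 2
  H9 = MIN(1, 2) = 1
  F1 = MIN(-1, 1) = -1
  A3 = -1 + -1 = -2
  D11 = MAX(6, -1) = 6
  D2 = MAX(-1, 6) = 6
  E1 = 6 - -2 = 8
  C9 = -(8) = -8

Second demand — change propagation:
  D11: re-runs because D3 6->-6; new result -1.
  D2: re-runs because D11 6->-1; new result -1.
  E1: re-runs because D2 6->-1; new result 1.
  C9: re-runs because E1 8->1; new result -1.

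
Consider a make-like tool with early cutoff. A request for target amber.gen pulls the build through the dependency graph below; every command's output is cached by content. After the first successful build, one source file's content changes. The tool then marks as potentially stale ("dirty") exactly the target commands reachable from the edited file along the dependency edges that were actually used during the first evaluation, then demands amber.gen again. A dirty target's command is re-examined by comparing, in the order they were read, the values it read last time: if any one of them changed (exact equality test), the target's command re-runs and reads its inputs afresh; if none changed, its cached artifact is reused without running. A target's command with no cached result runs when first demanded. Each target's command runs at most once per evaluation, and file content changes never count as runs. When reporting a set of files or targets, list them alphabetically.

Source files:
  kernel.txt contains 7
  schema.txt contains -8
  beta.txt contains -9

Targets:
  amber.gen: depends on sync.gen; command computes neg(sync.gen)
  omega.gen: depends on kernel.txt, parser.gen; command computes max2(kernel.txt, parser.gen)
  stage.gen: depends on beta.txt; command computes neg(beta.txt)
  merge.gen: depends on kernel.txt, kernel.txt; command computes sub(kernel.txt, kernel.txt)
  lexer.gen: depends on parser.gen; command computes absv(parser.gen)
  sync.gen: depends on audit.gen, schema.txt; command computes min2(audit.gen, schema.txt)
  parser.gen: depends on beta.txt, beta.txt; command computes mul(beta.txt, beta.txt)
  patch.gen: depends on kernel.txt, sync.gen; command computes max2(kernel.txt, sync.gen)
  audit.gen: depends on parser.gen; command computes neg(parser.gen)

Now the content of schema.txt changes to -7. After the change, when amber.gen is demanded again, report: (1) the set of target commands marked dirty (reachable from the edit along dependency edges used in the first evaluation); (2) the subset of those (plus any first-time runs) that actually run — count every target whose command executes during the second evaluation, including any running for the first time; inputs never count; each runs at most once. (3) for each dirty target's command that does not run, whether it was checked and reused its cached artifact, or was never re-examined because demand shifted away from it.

The edit dirties: amber.gen, sync.gen.
1 target commands run: sync.gen.
Cache hits after checking: amber.gen.
Note the absorption at sync.gen: it re-runs yet its value is the same, leaving the output's value untouched.

First demand of the output computes:
  parser.gen = mul(-9, -9) = 81
  audit.gen = neg(81) = -81
  sync.gen = min2(-81, -8) = -81
  amber.gen = neg(-81) = 81

After the edit, cleaning proceeds:
  sync.gen: a read changed (schema.txt -8->-7) — executes, giving -81 — identical to its old value.
  amber.gen: dirty, but its reads are unchanged (sync.gen unchanged); cached 81 stands.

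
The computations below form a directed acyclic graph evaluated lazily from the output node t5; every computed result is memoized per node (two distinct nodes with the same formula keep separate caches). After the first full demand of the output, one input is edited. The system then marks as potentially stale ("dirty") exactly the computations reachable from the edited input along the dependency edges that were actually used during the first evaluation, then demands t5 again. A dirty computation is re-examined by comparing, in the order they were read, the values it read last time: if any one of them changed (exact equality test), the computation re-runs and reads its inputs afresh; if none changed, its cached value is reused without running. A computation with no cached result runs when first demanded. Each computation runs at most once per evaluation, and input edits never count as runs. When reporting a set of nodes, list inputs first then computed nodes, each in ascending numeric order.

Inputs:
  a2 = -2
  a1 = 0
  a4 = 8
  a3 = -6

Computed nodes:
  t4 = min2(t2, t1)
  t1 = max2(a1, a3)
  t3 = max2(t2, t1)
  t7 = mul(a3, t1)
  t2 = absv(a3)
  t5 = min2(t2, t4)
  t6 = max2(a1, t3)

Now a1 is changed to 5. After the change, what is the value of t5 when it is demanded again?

Demanding t5 again yields 5.

First demand of the output computes:
  t1 = max2(0, -6) = 0
  t2 = absv(-6) = 6
  t4 = min2(6, 0) = 0
  t5 = min2(6, 0) = 0

After the edit, cleaning proceeds:
  t1: a read changed (a1 0->5) — executes, giving 5.
  t4: a read changed (t1 0->5) — executes, giving 5.
  t5: a read changed (t4 0->5) — executes, giving 5.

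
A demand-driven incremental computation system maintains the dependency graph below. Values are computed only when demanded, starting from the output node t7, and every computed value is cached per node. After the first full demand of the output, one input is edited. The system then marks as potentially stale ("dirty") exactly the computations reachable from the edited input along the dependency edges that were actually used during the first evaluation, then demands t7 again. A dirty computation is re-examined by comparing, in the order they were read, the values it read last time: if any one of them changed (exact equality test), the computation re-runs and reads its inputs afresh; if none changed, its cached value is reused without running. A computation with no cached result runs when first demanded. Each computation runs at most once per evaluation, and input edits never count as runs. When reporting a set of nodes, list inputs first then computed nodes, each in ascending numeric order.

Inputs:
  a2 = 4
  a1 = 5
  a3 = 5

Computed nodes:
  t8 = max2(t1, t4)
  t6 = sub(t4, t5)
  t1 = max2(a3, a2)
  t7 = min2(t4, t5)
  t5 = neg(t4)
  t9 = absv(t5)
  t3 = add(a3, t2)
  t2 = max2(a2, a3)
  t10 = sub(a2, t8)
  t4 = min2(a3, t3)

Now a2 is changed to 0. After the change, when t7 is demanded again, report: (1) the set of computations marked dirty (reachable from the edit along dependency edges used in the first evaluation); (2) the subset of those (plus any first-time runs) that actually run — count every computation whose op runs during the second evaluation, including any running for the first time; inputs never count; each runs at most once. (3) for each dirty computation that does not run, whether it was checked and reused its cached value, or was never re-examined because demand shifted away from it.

First evaluation (everything demanded from the output):
  t2 = max2(4, 5) = 5
  t3 = add(5, 5) = 10
  t4 = min2(5, 10) = 5
  t5 = neg(5) = -5
  t7 = min2(5, -5) = -5

Propagation after the edit:
  t2: runs — a2 4->0; result 5 (same value as before).
  t3: checked — values it read are unchanged (a3 unchanged, t2 unchanged); reused cached 10 without running.
  t4: checked — values it read are unchanged (a3 unchanged, t3 unchanged); reused cached 5 without running.
  t5: checked — values it read are unchanged (t4 unchanged); reused cached -5 without running.
  t7: checked — values it read are unchanged (t4 unchanged, t5 unchanged); reused cached -5 without running.

Key observation: the change is absorbed at t2 — it re-runs but produces the same value, and the output's value is unchanged.

Marked dirty: t2, t3, t4, t5, t7.
Computations that run: t2 — 1 in total.
Checked but reused from cache: t3, t4, t5, t7.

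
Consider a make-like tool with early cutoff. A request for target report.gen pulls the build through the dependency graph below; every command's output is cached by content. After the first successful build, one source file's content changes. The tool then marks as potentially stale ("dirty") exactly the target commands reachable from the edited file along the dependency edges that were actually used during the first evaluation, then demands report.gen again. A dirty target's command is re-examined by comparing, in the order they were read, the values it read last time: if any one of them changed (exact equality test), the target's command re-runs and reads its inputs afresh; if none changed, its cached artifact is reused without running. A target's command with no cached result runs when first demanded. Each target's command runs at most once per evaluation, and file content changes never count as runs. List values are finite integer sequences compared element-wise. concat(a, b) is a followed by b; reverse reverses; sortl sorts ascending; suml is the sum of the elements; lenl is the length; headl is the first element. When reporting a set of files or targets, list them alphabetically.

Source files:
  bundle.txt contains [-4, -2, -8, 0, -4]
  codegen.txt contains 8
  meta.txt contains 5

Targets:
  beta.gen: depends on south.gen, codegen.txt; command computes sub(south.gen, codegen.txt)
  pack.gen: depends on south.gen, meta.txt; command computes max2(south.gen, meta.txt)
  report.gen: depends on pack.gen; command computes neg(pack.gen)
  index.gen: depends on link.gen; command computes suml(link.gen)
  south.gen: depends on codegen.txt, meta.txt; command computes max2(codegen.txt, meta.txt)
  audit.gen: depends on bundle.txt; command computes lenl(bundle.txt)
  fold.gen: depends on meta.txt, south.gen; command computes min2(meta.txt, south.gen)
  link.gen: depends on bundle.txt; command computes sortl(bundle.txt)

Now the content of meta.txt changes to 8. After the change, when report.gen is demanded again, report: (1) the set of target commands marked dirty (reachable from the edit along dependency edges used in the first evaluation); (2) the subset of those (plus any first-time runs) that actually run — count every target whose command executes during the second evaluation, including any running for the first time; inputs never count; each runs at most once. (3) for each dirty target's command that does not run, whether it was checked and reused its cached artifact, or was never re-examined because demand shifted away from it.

The edit dirties: pack.gen, report.gen, south.gen.
2 target commands run: pack.gen, south.gen.
Cache hits after checking: report.gen.
Note where the cutoff bites: report.gen is checked, finds nothing changed, and keeps its cache.

First demand of the output computes:
  south.gen = max2(8, 5) = 8
  pack.gen = max2(8, 5) = 8
  report.gen = neg(8) = -8

After the edit, cleaning proceeds:
  south.gen: a read changed (meta.txt 5->8) — executes, giving 8 — identical to its old value.
  pack.gen: a read changed (meta.txt 5->8) — executes, giving 8 — identical to its old value.
  report.gen: dirty, but its reads are unchanged (pack.gen unchanged); cached -8 stands.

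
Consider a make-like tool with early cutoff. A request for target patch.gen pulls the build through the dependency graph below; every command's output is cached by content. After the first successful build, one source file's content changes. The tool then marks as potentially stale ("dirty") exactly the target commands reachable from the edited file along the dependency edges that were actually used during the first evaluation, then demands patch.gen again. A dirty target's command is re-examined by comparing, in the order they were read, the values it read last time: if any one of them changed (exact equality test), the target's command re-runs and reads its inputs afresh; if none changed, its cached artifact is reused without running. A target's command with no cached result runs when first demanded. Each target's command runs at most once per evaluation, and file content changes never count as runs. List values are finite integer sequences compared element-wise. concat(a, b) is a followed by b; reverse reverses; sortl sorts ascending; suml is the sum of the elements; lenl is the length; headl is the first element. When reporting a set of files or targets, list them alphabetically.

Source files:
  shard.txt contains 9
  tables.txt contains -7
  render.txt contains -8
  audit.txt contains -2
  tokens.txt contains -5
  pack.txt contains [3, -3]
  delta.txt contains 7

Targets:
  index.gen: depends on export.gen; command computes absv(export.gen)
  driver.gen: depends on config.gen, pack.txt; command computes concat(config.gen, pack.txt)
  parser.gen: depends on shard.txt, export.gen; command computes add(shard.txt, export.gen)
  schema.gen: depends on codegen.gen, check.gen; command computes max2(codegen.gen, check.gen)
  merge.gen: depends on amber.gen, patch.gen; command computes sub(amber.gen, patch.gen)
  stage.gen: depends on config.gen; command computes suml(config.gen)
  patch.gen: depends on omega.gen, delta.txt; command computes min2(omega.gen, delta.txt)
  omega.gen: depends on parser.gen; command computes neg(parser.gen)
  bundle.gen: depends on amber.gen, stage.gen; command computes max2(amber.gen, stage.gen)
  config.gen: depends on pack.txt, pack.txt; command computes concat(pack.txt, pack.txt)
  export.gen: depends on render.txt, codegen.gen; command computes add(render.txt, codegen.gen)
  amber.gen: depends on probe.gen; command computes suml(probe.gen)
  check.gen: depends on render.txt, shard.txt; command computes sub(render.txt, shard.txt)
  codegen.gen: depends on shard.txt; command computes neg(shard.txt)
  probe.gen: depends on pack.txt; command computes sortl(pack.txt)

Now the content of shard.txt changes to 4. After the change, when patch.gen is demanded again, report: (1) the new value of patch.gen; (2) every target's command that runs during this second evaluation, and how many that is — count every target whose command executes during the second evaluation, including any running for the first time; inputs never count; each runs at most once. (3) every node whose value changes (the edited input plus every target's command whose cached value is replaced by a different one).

First demand of the output computes:
  codegen.gen = neg(9) = -9
  export.gen = add(-8, -9) = -17
  parser.gen = add(9, -17) = -8
  omega.gen = neg(-8) = 8
  patch.gen = min2(8, 7) = 7

After the edit, cleaning proceeds:
  codegen.gen: a read changed (shard.txt 9->4) — executes, giving -4.
  export.gen: a read changed (codegen.gen -9->-4) — executes, giving -12.
  parser.gen: a read changed (shard.txt 9->4; export.gen -17->-12) — executes, giving -8 — identical to its old value.
  omega.gen: dirty, but its reads are unchanged (parser.gen unchanged); cached 8 stands.
  patch.gen: dirty, but its reads are unchanged (omega.gen unchanged, delta.txt unchanged); cached 7 stands.

Note the absorption at parser.gen: it re-runs yet its value is the same, leaving the output's value untouched.

Demanding patch.gen again yields 7.
3 target commands run: codegen.gen, export.gen, parser.gen.
The nodes whose values change: codegen.gen, export.gen, shard.txt.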